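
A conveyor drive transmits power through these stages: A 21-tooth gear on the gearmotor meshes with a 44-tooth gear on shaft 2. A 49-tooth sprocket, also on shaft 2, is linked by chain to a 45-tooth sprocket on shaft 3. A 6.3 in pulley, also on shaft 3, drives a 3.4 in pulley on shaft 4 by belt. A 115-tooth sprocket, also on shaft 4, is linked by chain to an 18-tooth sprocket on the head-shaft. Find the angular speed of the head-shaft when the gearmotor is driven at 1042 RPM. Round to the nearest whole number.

6411 RPM

the gearmotor → shaft 2 (gear mesh, 44/21): 1042 ÷ 2.0952 = 497.32 RPM
shaft 2 → shaft 3 (chain, 45/49): 497.32 ÷ 0.91837 = 541.52 RPM
shaft 3 → shaft 4 (belt, 3.4/6.3): 541.52 ÷ 0.53968 = 1003.4 RPM
shaft 4 → the head-shaft (chain, 18/115): 1003.4 ÷ 0.15652 = 6410.7 RPM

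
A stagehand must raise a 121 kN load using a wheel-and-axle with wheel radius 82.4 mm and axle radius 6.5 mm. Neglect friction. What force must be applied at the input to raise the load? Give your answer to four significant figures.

9.545 kN

Wheel-and-axle MA = R/r = 82.4/6.5 = 12.677.
Effort = load / MA = 121 / 12.677 = 9.5449 kN.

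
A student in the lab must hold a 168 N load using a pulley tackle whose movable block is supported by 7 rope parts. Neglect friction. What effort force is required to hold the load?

Block-and-tackle MA = number of supporting rope parts = 7.
Effort = load / MA = 168 / 7 = 24 N.

24 N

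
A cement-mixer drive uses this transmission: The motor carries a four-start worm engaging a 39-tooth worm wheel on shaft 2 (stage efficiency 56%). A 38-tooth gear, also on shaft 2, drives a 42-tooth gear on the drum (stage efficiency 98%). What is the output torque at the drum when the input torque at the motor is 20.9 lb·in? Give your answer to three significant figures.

After the worm (39/4): 20.9 × 9.75 × 0.56 = 114.11 lb·in
After the gear mesh (42/38): 114.11 × 1.1053 × 0.98 = 123.6 lb·in

124 lb·in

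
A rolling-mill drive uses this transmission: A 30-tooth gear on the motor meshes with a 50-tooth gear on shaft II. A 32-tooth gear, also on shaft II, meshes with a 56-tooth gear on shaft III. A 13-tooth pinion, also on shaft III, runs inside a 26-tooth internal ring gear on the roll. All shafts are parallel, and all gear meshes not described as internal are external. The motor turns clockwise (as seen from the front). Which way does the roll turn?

the motor → shaft II: external mesh, 1 reversal → CCW.
shaft II → shaft III: external mesh, 1 reversal → CW.
shaft III → the roll: internal mesh, same direction → CW.
2 reversals in total — an even number — so the roll turns the same way as the motor.

clockwise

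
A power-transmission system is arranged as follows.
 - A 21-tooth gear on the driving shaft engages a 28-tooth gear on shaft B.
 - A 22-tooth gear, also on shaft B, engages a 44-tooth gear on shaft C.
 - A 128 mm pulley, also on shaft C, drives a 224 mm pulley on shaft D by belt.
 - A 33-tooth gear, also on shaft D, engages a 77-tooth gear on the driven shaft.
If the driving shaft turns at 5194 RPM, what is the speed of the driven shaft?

gear mesh 28/21 = 1.3333 → 5194/1.3333 = 3895.5 RPM
gear mesh 44/22 = 2 → 3895.5/2 = 1947.8 RPM
belt 224/128 = 1.75 → 1947.8/1.75 = 1113 RPM
gear mesh 77/33 = 2.3333 → 1113/2.3333 = 477 RPM

477 RPM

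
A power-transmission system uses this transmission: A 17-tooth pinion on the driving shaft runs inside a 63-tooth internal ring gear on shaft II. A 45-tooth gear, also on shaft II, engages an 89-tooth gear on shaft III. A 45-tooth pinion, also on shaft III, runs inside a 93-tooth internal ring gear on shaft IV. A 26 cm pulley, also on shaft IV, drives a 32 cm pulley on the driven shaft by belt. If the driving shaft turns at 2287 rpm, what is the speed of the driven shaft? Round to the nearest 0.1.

the driving shaft → shaft II (internal gear, 63/17): 2287 ÷ 3.7059 = 617.13 rpm
shaft II → shaft III (gear mesh, 89/45): 617.13 ÷ 1.9778 = 312.03 rpm
shaft III → shaft IV (internal gear, 93/45): 312.03 ÷ 2.0667 = 150.98 rpm
shaft IV → the driven shaft (belt, 32/26): 150.98 ÷ 1.2308 = 122.67 rpm

122.7 rpm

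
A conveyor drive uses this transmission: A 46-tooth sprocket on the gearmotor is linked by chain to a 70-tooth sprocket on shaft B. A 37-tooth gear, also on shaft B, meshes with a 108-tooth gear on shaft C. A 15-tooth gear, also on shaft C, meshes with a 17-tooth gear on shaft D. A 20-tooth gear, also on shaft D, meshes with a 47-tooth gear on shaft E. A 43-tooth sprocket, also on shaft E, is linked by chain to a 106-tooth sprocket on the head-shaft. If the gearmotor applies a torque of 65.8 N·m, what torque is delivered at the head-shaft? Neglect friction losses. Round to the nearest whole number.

After the chain (70/46): 65.8 × 1.5217 = 100.13 N·m
After the gear mesh (108/37): 100.13 × 2.9189 = 292.27 N·m
After the gear mesh (17/15): 292.27 × 1.1333 = 331.24 N·m
After the gear mesh (47/20): 331.24 × 2.35 = 778.42 N·m
After the chain (106/43): 778.42 × 2.4651 = 1918.9 N·m

1919 N·m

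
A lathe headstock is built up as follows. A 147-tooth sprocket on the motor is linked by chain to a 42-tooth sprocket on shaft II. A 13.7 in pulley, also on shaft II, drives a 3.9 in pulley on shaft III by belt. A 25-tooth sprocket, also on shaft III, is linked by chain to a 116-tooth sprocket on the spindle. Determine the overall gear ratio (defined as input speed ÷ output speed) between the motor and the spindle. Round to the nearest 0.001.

Each stage contributes driven/driver: chain 42/147 = 0.28571, belt 3.9/13.7 = 0.28467, chain 116/25 = 4.64.
Overall: 0.28571 × 0.28467 × 4.64 = 0.37739.

0.377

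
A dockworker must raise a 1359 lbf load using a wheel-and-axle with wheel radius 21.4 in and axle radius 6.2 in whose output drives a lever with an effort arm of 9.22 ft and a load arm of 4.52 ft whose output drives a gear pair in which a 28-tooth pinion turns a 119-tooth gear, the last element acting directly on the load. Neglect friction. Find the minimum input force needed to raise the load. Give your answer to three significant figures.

Wheel-and-axle MA = R/r = 21.4/6.2 = 3.4516.
Lever MA = effort arm / load arm = 9.22/4.52 = 2.0398.
Gear pair MA = 119/28 = 4.25.
Combined ideal MA = 3.4516 × 2.0398 × 4.25 = 29.923.
Effort = load / MA = 1359 / 29.923 = 45.417 lbf.

45.4 lbf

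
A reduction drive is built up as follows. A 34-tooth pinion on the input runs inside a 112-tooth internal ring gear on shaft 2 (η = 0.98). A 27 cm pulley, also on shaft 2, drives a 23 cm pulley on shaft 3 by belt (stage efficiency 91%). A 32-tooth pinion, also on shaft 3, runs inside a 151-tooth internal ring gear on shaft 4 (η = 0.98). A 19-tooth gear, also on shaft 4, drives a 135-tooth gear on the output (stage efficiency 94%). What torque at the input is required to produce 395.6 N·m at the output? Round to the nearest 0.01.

Overall ratio R = 3.2941 × 0.85185 × 4.7188 × 7.1053 = 94.083; overall efficiency η = 0.98 × 0.91 × 0.98 × 0.94 = 0.8215.
Input torque = output torque / (R × η) = 395.6 / (94.083 × 0.8215) = 5.1183 N·m.

5.12 N·m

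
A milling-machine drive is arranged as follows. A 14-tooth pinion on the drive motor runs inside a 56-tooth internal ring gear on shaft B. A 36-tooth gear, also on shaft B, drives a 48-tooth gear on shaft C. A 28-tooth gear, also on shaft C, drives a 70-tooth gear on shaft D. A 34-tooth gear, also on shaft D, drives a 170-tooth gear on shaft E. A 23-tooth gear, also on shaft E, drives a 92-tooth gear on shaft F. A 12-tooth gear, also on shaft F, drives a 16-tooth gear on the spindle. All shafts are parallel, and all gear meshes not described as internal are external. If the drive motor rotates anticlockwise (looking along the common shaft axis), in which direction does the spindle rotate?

the drive motor → shaft B: internal mesh, same direction → CCW.
shaft B → shaft C: external mesh, 1 reversal → CW.
shaft C → shaft D: external mesh, 1 reversal → CCW.
shaft D → shaft E: external mesh, 1 reversal → CW.
shaft E → shaft F: external mesh, 1 reversal → CCW.
shaft F → the spindle: external mesh, 1 reversal → CW.
5 reversals in total — an odd number — so the spindle turns opposite to the drive motor.

clockwise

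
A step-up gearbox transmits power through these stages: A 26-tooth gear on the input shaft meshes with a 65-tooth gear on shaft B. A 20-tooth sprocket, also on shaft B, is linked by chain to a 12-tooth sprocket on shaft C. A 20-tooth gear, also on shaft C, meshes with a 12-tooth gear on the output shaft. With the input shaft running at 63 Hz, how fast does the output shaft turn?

Gear mesh: ratio = 65/26 = 2.5, so shaft B turns at 63 / 2.5 = 25.2 Hz.
Chain: ratio = 12/20 = 0.6, so shaft C turns at 25.2 / 0.6 = 42 Hz.
Gear mesh: ratio = 12/20 = 0.6, so the output shaft turns at 42 / 0.6 = 70 Hz.

70 Hz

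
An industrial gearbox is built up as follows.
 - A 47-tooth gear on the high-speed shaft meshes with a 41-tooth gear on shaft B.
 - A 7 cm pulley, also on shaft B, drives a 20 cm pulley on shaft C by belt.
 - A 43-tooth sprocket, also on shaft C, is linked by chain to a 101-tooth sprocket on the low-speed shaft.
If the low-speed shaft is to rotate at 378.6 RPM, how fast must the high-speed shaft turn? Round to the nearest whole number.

2216 RPM

Overall ratio R = 0.87234 × 2.8571 × 2.3488 = 5.8542.
Required input speed = output speed × R = 378.6 × 5.8542 = 2216.4 RPM.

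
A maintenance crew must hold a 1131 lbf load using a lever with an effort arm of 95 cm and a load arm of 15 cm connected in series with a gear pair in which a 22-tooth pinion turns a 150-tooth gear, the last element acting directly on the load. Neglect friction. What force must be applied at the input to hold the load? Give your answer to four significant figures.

26.19 lbf

Lever MA = effort arm / load arm = 95/15 = 6.3333.
Gear pair MA = 150/22 = 6.8182.
Combined ideal MA = 6.3333 × 6.8182 = 43.182.
Effort = load / MA = 1131 / 43.182 = 26.192 lbf.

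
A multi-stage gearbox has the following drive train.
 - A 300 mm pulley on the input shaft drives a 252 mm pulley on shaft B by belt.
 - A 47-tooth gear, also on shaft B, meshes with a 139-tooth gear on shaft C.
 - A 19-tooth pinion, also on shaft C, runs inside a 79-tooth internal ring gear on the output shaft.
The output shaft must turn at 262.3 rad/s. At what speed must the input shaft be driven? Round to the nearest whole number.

2709 rad/s

Overall ratio R = 0.84 × 2.9574 × 4.1579 = 10.329.
Required input speed = output speed × R = 262.3 × 10.329 = 2709.4 rad/s.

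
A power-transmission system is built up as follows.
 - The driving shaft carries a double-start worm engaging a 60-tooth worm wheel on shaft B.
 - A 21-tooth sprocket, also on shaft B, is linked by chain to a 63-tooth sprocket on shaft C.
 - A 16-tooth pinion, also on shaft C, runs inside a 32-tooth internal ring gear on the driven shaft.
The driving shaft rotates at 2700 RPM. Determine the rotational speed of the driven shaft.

15 RPM

worm 60/2 = 30 → 2700/30 = 90 RPM
chain 63/21 = 3 → 90/3 = 30 RPM
internal gear 32/16 = 2 → 30/2 = 15 RPM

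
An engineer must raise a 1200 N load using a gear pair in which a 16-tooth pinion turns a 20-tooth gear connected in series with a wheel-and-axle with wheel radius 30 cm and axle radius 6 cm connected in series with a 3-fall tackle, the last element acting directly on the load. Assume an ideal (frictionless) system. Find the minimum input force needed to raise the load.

Gear pair MA = 20/16 = 1.25.
Wheel-and-axle MA = R/r = 30/6 = 5.
Block-and-tackle MA = number of supporting rope parts = 3.
Combined ideal MA = 1.25 × 5 × 3 = 18.75.
Effort = load / MA = 1200 / 18.75 = 64 N.

64 N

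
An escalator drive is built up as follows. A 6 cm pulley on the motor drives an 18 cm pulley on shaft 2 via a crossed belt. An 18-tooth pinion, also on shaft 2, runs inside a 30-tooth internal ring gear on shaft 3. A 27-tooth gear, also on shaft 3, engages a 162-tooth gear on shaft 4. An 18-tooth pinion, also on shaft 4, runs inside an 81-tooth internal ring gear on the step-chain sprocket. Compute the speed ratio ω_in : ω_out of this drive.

135

Each stage contributes driven/driver: belt 18/6 = 3, internal gear 30/18 = 1.6667, gear mesh 162/27 = 6, internal gear 81/18 = 4.5.
Overall: 3 × 1.6667 × 6 × 4.5 = 135.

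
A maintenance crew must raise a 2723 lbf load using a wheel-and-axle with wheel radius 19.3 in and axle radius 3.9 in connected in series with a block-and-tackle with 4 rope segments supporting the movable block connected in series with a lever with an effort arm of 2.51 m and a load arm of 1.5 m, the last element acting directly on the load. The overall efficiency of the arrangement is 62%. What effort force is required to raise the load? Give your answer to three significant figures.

133 lbf

Wheel-and-axle MA = R/r = 19.3/3.9 = 4.9487.
Block-and-tackle MA = number of supporting rope parts = 4.
Lever MA = effort arm / load arm = 2.51/1.5 = 1.6733.
Combined ideal MA = 4.9487 × 4 × 1.6733 = 33.123.
Actual MA = 33.123 × 0.62 = 20.537.
Effort = load / actual MA = 2723 / 20.537 = 132.59 lbf.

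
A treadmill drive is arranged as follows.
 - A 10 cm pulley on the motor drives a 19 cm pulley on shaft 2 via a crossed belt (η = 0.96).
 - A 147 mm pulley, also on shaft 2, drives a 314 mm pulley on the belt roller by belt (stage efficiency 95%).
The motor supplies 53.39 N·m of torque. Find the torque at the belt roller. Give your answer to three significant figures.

198 N·m

Belt: ratio = 19/10 = 1.9; torque at shaft 2 = 53.39 × 1.9 × 0.96 = 97.383 N·m.
Belt: ratio = 314/147 = 2.1361; torque at the belt roller = 97.383 × 2.1361 × 0.95 = 197.62 N·m.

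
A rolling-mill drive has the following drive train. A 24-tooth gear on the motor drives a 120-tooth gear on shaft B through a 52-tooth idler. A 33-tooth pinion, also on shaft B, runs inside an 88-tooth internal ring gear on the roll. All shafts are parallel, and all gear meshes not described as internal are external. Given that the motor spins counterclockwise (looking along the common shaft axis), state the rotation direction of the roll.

counterclockwise

the motor → shaft B: driver → idler → driven is 2 external meshes, 2 reversals → CCW.
shaft B → the roll: internal mesh, same direction → CCW.
2 reversals in total — an even number — so the roll turns the same way as the motor.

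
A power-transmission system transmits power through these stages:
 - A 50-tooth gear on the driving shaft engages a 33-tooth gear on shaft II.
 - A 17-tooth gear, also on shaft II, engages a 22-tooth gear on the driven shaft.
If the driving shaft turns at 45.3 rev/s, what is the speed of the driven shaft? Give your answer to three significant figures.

53.0 rev/s

Gear mesh: ratio = 33/50 = 0.66, so shaft II turns at 45.3 / 0.66 = 68.636 rev/s.
Gear mesh: ratio = 22/17 = 1.2941, so the driven shaft turns at 68.636 / 1.2941 = 53.037 rev/s.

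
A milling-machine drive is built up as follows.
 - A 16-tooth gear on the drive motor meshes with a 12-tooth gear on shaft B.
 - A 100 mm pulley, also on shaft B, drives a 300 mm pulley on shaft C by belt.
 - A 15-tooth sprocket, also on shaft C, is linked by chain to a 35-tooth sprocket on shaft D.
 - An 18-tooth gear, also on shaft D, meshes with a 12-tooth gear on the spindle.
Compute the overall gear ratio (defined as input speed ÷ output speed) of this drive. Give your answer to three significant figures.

3.50

Each stage contributes driven/driver: gear mesh 12/16 = 0.75, belt 300/100 = 3, chain 35/15 = 2.3333, gear mesh 12/18 = 0.66667.
Overall: 0.75 × 3 × 2.3333 × 0.66667 = 3.5.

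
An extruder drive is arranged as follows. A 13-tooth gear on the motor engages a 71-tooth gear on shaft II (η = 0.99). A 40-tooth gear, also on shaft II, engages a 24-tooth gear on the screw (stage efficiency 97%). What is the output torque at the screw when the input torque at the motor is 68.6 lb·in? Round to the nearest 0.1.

215.9 lb·in

After the gear mesh (71/13): 68.6 × 5.4615 × 0.99 = 370.91 lb·in
After the gear mesh (24/40): 370.91 × 0.6 × 0.97 = 215.87 lb·in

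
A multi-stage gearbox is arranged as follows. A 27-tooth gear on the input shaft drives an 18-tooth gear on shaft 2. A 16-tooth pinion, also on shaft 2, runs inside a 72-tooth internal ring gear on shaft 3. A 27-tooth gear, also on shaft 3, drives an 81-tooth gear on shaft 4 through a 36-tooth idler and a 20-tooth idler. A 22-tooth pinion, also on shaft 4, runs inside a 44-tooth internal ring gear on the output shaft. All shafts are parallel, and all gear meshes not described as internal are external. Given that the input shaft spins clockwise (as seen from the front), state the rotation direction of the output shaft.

clockwise

the input shaft → shaft 2: external mesh, 1 reversal → CCW.
shaft 2 → shaft 3: internal mesh, same direction → CCW.
shaft 3 → shaft 4: driver → idler → idler → driven is 3 external meshes, 3 reversals → CW.
shaft 4 → the output shaft: internal mesh, same direction → CW.
4 reversals in total — an even number — so the output shaft turns the same way as the input shaft.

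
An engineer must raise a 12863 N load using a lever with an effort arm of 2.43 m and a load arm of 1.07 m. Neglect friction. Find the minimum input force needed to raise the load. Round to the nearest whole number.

Lever MA = effort arm / load arm = 2.43/1.07 = 2.271.
Effort = load / MA = 12863 / 2.271 = 5664 N.

5664 N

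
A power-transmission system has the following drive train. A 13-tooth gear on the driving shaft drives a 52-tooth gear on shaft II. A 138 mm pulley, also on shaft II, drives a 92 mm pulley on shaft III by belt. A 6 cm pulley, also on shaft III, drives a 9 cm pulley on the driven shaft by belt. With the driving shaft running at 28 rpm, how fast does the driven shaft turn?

gear mesh 52/13 = 4 → 28/4 = 7 rpm
belt 92/138 = 0.66667 → 7/0.66667 = 10.5 rpm
belt 9/6 = 1.5 → 10.5/1.5 = 7 rpm

7 rpm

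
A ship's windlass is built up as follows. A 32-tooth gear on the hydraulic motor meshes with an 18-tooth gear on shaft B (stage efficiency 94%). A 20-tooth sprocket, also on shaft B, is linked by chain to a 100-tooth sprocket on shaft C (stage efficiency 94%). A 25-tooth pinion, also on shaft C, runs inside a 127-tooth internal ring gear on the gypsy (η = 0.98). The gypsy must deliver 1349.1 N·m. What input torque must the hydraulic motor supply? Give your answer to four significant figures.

Overall ratio R = 0.5625 × 5 × 5.08 = 14.287; overall efficiency η = 0.94 × 0.94 × 0.98 = 0.8659.
Input torque = output torque / (R × η) = 1349.1 / (14.287 × 0.8659) = 109.05 N·m.

109.0 N·m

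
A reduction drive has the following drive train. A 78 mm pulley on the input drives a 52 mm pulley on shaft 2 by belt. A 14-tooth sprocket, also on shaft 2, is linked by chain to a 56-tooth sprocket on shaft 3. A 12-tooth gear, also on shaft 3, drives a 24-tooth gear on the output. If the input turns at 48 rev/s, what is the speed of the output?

Belt: ratio = 52/78 = 0.66667, so shaft 2 turns at 48 / 0.66667 = 72 rev/s.
Chain: ratio = 56/14 = 4, so shaft 3 turns at 72 / 4 = 18 rev/s.
Gear mesh: ratio = 24/12 = 2, so the output turns at 18 / 2 = 9 rev/s.

9 rev/s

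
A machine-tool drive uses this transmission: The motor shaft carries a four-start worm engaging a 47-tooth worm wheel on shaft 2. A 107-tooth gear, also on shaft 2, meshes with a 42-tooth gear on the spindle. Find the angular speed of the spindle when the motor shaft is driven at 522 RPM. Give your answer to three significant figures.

113 RPM

the motor shaft → shaft 2 (worm, 47/4): 522 ÷ 11.75 = 44.426 RPM
shaft 2 → the spindle (gear mesh, 42/107): 44.426 ÷ 0.39252 = 113.18 RPM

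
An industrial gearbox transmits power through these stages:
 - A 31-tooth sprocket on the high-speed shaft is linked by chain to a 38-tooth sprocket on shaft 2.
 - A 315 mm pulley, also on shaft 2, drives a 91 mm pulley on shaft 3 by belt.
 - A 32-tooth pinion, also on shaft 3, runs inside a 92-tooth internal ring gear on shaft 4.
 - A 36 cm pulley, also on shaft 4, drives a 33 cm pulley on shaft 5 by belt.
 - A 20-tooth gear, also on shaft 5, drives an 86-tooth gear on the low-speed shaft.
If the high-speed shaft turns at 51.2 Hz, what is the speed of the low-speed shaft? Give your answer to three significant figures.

12.8 Hz

the high-speed shaft → shaft 2 (chain, 38/31): 51.2 ÷ 1.2258 = 41.768 Hz
shaft 2 → shaft 3 (belt, 91/315): 41.768 ÷ 0.28889 = 144.58 Hz
shaft 3 → shaft 4 (internal gear, 92/32): 144.58 ÷ 2.875 = 50.29 Hz
shaft 4 → shaft 5 (belt, 33/36): 50.29 ÷ 0.91667 = 54.862 Hz
shaft 5 → the low-speed shaft (gear mesh, 86/20): 54.862 ÷ 4.3 = 12.758 Hz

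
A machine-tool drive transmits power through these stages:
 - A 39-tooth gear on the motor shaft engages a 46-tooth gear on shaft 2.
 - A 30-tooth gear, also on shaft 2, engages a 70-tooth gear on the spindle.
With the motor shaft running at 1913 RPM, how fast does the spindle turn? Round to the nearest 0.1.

the motor shaft → shaft 2 (gear mesh, 46/39): 1913 ÷ 1.1795 = 1621.9 RPM
shaft 2 → the spindle (gear mesh, 70/30): 1621.9 ÷ 2.3333 = 695.1 RPM

695.1 RPM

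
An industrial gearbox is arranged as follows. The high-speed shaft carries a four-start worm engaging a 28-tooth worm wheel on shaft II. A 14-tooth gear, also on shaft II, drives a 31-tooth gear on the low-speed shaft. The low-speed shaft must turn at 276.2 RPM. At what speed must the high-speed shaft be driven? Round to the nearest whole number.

4281 RPM

Overall ratio R = 7 × 2.2143 = 15.5.
Required input speed = output speed × R = 276.2 × 15.5 = 4281.1 RPM.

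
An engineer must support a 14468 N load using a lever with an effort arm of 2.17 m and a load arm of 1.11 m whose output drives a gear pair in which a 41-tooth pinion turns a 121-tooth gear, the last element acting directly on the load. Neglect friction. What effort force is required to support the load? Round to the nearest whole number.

Lever MA = effort arm / load arm = 2.17/1.11 = 1.955.
Gear pair MA = 121/41 = 2.9512.
Combined ideal MA = 1.955 × 2.9512 = 5.7695.
Effort = load / MA = 14468 / 5.7695 = 2507.7 N.

2508 N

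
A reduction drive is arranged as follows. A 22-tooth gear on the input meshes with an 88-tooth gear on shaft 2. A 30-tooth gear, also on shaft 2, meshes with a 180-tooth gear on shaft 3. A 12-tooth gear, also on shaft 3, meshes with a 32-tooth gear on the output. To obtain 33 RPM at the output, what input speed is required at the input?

2112 RPM

Overall ratio R = 4 × 6 × 2.6667 = 64.
Required input speed = output speed × R = 33 × 64 = 2112 RPM.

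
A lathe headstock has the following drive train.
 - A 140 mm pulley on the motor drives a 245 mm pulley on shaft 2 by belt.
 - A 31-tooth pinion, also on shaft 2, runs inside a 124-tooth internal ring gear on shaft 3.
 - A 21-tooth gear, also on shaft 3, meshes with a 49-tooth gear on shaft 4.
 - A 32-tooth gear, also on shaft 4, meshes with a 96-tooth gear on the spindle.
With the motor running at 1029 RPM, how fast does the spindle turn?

21 RPM

the motor → shaft 2 (belt, 245/140): 1029 ÷ 1.75 = 588 RPM
shaft 2 → shaft 3 (internal gear, 124/31): 588 ÷ 4 = 147 RPM
shaft 3 → shaft 4 (gear mesh, 49/21): 147 ÷ 2.3333 = 63 RPM
shaft 4 → the spindle (gear mesh, 96/32): 63 ÷ 3 = 21 RPM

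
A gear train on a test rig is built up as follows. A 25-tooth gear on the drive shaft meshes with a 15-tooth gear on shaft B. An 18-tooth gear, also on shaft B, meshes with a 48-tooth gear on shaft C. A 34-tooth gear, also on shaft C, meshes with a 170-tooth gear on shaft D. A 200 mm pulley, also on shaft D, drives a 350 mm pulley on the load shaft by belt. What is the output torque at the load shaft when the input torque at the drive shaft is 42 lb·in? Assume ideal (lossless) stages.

gear mesh 15/25 = 0.6 → τ = 42·0.6 = 25.2 lb·in
gear mesh 48/18 = 2.6667 → τ = 25.2·2.6667 = 67.2 lb·in
gear mesh 170/34 = 5 → τ = 67.2·5 = 336 lb·in
belt 350/200 = 1.75 → τ = 336·1.75 = 588 lb·in

588 lb·in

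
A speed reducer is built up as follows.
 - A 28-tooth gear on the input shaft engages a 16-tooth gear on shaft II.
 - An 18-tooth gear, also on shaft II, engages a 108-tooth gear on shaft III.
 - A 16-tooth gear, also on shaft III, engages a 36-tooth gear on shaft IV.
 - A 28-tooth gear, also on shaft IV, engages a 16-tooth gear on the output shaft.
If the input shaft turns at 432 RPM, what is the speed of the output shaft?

98 RPM

gear mesh 16/28 = 0.57143 → 432/0.57143 = 756 RPM
gear mesh 108/18 = 6 → 756/6 = 126 RPM
gear mesh 36/16 = 2.25 → 126/2.25 = 56 RPM
gear mesh 16/28 = 0.57143 → 56/0.57143 = 98 RPM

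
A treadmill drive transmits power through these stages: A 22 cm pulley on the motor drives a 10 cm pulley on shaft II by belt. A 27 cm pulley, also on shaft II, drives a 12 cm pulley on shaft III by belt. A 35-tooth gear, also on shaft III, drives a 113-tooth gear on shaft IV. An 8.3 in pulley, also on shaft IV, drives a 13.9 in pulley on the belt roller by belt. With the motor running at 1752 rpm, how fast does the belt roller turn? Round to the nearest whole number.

Belt: ratio = 10/22 = 0.45455, so shaft II turns at 1752 / 0.45455 = 3854.4 rpm.
Belt: ratio = 12/27 = 0.44444, so shaft III turns at 3854.4 / 0.44444 = 8672.4 rpm.
Gear mesh: ratio = 113/35 = 3.2286, so shaft IV turns at 8672.4 / 3.2286 = 2686.1 rpm.
Belt: ratio = 13.9/8.3 = 1.6747, so the belt roller turns at 2686.1 / 1.6747 = 1604 rpm.

1604 rpm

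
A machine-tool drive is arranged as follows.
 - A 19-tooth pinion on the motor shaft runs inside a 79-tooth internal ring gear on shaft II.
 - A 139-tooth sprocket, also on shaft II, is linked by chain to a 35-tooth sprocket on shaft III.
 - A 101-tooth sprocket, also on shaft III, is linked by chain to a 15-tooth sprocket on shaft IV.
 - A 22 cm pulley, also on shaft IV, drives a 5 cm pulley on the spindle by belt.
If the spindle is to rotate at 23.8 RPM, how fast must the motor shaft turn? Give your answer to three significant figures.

0.841 RPM

Overall ratio R = 4.1579 × 0.2518 × 0.14851 × 0.22727 = 0.035338.
Required input speed = output speed × R = 23.8 × 0.035338 = 0.84105 RPM.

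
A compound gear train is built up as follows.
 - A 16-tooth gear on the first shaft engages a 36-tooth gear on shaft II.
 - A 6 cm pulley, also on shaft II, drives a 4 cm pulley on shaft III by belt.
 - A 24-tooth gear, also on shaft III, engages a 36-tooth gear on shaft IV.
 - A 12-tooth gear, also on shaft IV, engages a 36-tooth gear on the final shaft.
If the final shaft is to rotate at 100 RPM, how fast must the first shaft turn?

675 RPM

Overall ratio R = 2.25 × 0.66667 × 1.5 × 3 = 6.75.
Required input speed = output speed × R = 100 × 6.75 = 675 RPM.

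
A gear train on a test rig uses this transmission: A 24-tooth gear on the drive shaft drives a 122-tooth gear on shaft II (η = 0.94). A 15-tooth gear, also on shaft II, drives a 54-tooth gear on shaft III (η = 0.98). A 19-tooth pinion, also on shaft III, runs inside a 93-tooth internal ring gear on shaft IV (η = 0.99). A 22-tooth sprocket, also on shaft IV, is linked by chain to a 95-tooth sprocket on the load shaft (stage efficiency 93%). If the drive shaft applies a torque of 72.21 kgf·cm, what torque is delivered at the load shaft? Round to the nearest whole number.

gear mesh 122/24 = 5.0833 → τ = 72.21·5.0833·0.94 = 345.04 kgf·cm
gear mesh 54/15 = 3.6 → τ = 345.04·3.6·0.98 = 1217.3 kgf·cm
internal gear 93/19 = 4.8947 → τ = 1217.3·4.8947·0.99 = 5898.8 kgf·cm
chain 95/22 = 4.3182 → τ = 5898.8·4.3182·0.93 = 23689 kgf·cm

23689 kgf·cm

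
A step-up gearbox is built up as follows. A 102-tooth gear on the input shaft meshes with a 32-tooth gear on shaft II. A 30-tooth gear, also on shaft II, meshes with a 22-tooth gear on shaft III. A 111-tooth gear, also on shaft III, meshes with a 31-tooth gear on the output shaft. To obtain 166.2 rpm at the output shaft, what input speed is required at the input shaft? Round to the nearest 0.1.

10.7 rpm

Overall ratio R = 0.31373 × 0.73333 × 0.27928 = 0.064252.
Required input speed = output speed × R = 166.2 × 0.064252 = 10.679 rpm.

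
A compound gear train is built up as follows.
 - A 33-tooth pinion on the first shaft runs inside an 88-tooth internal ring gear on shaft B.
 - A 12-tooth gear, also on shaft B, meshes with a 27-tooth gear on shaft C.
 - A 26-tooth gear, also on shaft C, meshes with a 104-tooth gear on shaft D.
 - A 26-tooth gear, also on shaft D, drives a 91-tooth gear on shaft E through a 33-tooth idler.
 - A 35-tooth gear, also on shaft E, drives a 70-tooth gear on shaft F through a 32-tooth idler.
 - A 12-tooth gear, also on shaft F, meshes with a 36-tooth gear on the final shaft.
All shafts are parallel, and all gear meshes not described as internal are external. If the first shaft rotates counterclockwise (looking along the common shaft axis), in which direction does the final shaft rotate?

the first shaft → shaft B: internal mesh, same direction → CCW.
shaft B → shaft C: external mesh, 1 reversal → CW.
shaft C → shaft D: external mesh, 1 reversal → CCW.
shaft D → shaft E: driver → idler → driven is 2 external meshes, 2 reversals → CCW.
shaft E → shaft F: driver → idler → driven is 2 external meshes, 2 reversals → CCW.
shaft F → the final shaft: external mesh, 1 reversal → CW.
7 reversals in total — an odd number — so the final shaft turns opposite to the first shaft.

clockwise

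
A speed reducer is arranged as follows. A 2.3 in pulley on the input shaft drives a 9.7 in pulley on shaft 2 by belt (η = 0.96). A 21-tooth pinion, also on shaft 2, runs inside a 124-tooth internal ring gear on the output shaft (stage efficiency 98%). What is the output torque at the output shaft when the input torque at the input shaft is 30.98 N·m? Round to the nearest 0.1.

After the belt (9.7/2.3): 30.98 × 4.2174 × 0.96 = 125.43 N·m
After the internal gear (124/21): 125.43 × 5.9048 × 0.98 = 725.81 N·m

725.8 N·m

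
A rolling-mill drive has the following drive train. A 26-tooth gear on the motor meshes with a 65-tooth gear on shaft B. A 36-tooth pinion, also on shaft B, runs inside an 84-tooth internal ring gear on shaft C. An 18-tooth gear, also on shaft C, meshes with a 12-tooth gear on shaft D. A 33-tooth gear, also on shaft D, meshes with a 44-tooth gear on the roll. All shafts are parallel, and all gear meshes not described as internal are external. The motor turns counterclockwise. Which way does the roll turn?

clockwise

the motor → shaft B: external mesh, 1 reversal → CW.
shaft B → shaft C: internal mesh, same direction → CW.
shaft C → shaft D: external mesh, 1 reversal → CCW.
shaft D → the roll: external mesh, 1 reversal → CW.
3 reversals in total — an odd number — so the roll turns opposite to the motor.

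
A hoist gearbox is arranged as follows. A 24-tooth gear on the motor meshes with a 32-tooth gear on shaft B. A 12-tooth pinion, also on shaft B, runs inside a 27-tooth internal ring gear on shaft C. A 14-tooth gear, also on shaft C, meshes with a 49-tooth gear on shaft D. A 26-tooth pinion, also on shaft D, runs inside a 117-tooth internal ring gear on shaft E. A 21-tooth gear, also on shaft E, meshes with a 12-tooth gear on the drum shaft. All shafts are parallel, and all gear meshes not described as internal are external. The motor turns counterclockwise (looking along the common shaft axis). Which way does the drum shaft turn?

clockwise

the motor → shaft B: external mesh, 1 reversal → CW.
shaft B → shaft C: internal mesh, same direction → CW.
shaft C → shaft D: external mesh, 1 reversal → CCW.
shaft D → shaft E: internal mesh, same direction → CCW.
shaft E → the drum shaft: external mesh, 1 reversal → CW.
3 reversals in total — an odd number — so the drum shaft turns opposite to the motor.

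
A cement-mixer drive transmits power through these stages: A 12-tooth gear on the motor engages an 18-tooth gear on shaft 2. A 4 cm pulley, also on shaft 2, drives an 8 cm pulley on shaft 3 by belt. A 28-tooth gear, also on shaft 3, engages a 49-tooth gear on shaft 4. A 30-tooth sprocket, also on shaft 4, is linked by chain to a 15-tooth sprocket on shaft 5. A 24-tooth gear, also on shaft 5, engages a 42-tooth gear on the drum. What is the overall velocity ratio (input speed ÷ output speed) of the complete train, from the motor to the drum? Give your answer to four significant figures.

Each stage contributes driven/driver: gear mesh 18/12 = 1.5, belt 8/4 = 2, gear mesh 49/28 = 1.75, chain 15/30 = 0.5, gear mesh 42/24 = 1.75.
Overall: 1.5 × 2 × 1.75 × 0.5 × 1.75 = 4.5938.

4.594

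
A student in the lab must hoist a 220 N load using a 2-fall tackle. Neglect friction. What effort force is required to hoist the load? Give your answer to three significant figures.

110 N

Block-and-tackle MA = number of supporting rope parts = 2.
Effort = load / MA = 220 / 2 = 110 N.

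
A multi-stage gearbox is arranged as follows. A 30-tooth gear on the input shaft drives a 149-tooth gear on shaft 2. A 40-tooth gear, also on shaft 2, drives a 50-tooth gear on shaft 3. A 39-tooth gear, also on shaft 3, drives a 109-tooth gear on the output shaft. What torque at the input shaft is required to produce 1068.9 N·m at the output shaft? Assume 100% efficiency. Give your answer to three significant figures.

Overall ratio R = 4.9667 × 1.25 × 2.7949 = 17.351.
Input torque = output torque / R = 1068.9 / 17.351 = 61.603 N·m.

61.6 N·m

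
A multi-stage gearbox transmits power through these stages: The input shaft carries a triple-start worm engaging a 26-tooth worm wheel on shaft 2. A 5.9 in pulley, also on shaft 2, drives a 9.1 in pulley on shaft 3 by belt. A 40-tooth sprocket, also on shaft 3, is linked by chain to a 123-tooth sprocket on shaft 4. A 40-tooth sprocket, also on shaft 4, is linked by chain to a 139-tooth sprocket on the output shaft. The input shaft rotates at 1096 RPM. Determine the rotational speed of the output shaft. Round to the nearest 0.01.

7.67 RPM

the input shaft → shaft 2 (worm, 26/3): 1096 ÷ 8.6667 = 126.46 RPM
shaft 2 → shaft 3 (belt, 9.1/5.9): 126.46 ÷ 1.5424 = 81.992 RPM
shaft 3 → shaft 4 (chain, 123/40): 81.992 ÷ 3.075 = 26.664 RPM
shaft 4 → the output shaft (chain, 139/40): 26.664 ÷ 3.475 = 7.6731 RPM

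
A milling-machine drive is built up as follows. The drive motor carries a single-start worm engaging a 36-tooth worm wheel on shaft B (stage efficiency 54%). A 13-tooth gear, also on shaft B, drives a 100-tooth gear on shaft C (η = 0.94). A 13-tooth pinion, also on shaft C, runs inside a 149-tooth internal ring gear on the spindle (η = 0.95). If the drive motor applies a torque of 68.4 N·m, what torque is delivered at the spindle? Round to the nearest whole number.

worm 36/1 = 36 → τ = 68.4·36·0.54 = 1329.7 N·m
gear mesh 100/13 = 7.6923 → τ = 1329.7·7.6923·0.94 = 9614.7 N·m
internal gear 149/13 = 11.462 → τ = 9614.7·11.462·0.95 = 1.0469e+05 N·m

104690 N·m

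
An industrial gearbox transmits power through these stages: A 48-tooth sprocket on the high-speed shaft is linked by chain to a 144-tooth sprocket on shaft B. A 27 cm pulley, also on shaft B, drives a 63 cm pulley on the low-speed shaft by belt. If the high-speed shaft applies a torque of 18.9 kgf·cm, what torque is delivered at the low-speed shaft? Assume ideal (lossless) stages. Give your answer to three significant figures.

132 kgf·cm

After the chain (144/48): 18.9 × 3 = 56.7 kgf·cm
After the belt (63/27): 56.7 × 2.3333 = 132.3 kgf·cm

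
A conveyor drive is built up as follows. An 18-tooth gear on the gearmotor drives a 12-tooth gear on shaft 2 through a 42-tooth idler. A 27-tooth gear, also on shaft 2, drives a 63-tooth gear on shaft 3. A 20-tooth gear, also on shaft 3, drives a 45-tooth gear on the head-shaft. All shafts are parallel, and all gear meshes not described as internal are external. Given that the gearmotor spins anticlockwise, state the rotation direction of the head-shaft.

the gearmotor → shaft 2: driver → idler → driven is 2 external meshes, 2 reversals → CCW.
shaft 2 → shaft 3: external mesh, 1 reversal → CW.
shaft 3 → the head-shaft: external mesh, 1 reversal → CCW.
4 reversals in total — an even number — so the head-shaft turns the same way as the gearmotor.

anticlockwise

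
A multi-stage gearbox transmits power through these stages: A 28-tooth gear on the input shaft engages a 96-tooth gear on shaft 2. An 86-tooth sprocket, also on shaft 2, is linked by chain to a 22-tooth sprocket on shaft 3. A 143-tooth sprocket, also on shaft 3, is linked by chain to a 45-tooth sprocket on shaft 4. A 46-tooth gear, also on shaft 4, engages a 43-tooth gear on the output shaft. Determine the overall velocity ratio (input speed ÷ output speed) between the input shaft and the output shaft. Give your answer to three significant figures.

0.258

Each stage contributes driven/driver: gear mesh 96/28 = 3.4286, chain 22/86 = 0.25581, chain 45/143 = 0.31469, gear mesh 43/46 = 0.93478.
Overall: 3.4286 × 0.25581 × 0.31469 × 0.93478 = 0.258.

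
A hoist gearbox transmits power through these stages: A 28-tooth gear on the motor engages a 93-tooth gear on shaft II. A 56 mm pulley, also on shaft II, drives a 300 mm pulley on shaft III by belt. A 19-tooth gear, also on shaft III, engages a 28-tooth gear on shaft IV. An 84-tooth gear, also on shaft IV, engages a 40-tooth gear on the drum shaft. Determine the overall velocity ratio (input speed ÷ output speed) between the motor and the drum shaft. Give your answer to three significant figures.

12.5

Each stage contributes driven/driver: gear mesh 93/28 = 3.3214, belt 300/56 = 5.3571, gear mesh 28/19 = 1.4737, gear mesh 40/84 = 0.47619.
Overall: 3.3214 × 5.3571 × 1.4737 × 0.47619 = 12.487.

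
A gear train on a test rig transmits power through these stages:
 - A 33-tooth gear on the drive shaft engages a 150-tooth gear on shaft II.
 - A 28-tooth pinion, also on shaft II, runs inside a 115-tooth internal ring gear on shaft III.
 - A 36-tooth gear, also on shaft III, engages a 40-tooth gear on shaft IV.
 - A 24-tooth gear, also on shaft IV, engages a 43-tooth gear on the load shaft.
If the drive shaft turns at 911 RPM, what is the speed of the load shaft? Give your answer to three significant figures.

24.5 RPM

Gear mesh: ratio = 150/33 = 4.5455, so shaft II turns at 911 / 4.5455 = 200.42 RPM.
Internal gear: ratio = 115/28 = 4.1071, so shaft III turns at 200.42 / 4.1071 = 48.798 RPM.
Gear mesh: ratio = 40/36 = 1.1111, so shaft IV turns at 48.798 / 1.1111 = 43.918 RPM.
Gear mesh: ratio = 43/24 = 1.7917, so the load shaft turns at 43.918 / 1.7917 = 24.512 RPM.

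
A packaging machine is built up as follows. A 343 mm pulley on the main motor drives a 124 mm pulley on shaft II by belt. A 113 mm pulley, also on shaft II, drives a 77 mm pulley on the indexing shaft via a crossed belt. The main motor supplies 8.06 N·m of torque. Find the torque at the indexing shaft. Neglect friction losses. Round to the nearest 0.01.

belt 124/343 = 0.36152 → τ = 8.06·0.36152 = 2.9138 N·m
belt 77/113 = 0.68142 → τ = 2.9138·0.68142 = 1.9855 N·m

1.99 N·m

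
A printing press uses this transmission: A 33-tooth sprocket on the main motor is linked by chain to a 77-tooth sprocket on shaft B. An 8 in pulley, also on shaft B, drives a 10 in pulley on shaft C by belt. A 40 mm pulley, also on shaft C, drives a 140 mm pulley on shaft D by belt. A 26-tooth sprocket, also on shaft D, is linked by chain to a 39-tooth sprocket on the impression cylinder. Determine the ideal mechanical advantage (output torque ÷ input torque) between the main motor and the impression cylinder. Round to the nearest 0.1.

15.3

Each stage contributes driven/driver: chain 77/33 = 2.3333, belt 10/8 = 1.25, belt 140/40 = 3.5, chain 39/26 = 1.5.
Overall: 2.3333 × 1.25 × 3.5 × 1.5 = 15.312.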